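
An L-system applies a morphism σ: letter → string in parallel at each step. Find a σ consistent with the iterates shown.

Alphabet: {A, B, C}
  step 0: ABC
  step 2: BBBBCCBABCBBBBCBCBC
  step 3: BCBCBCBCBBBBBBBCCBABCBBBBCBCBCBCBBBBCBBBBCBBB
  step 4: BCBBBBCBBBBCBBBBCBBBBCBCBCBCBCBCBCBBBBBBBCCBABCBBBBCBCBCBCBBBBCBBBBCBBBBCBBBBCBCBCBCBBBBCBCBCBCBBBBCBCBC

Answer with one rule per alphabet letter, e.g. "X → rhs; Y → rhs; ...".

A->CBA, B->BC, C->BBB

  step 3 ⇒ step 4: BCBCBCBCBBBBBBBCCBABCBBBBCBCBCBCBBBBCBBBBCBBB ⇒ BC·BBB·BC·BBB·BC·BBB·BC·BBB·BC·BC·BC·BC·BC·BC·BC·BBB·BBB·BC·CBA·BC·BBB·BC·BC·BC·BC·BBB·BC·BBB·BC·BBB·BC·BBB·BC·BC·BC·BC·BBB·BC·BC·BC·BC·BBB·BC·BC·BC
    A ↦ CBA
    B ↦ BC
    C ↦ BBB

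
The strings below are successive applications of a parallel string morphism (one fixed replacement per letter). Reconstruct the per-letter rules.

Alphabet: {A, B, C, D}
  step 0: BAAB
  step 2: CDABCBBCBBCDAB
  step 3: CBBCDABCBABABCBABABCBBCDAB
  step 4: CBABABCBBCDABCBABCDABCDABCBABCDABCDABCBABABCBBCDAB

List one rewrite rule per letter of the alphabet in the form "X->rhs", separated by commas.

A->CD, B->AB, C->CB, D->B

  step 3 ⇒ step 4: CBBCDABCBABABCBABABCBBCDAB ⇒ CB·AB·AB·CB·B·CD·AB·CB·AB·CD·AB·CD·AB·CB·AB·CD·AB·CD·AB·CB·AB·AB·CB·B·CD·AB
    A ↦ CD
    B ↦ AB
    C ↦ CB
    D ↦ B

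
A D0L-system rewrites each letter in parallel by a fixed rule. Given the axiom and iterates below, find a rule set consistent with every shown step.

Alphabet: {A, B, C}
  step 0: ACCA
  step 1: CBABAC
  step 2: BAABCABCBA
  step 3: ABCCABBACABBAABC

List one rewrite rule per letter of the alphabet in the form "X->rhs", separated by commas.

  step 2 ⇒ step 3: BAABCABCBA ⇒ AB·C·C·AB·BA·C·AB·BA·AB·C
    A ↦ C
    B ↦ AB
    C ↦ BA

A->C, B->AB, C->BA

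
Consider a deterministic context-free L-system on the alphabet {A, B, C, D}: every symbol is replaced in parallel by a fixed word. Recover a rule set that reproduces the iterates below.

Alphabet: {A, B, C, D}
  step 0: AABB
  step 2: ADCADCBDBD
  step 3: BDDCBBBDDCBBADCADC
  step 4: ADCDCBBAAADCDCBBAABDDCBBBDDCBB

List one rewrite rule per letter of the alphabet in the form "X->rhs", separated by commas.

  step 3 ⇒ step 4: BDDCBBBDDCBBADCADC ⇒ A·DC·DC·BB·A·A·A·DC·DC·BB·A·A·BD·DC·BB·BD·DC·BB
    A ↦ BD
    B ↦ A
    C ↦ BB
    D ↦ DC

A->BD, B->A, C->BB, D->DC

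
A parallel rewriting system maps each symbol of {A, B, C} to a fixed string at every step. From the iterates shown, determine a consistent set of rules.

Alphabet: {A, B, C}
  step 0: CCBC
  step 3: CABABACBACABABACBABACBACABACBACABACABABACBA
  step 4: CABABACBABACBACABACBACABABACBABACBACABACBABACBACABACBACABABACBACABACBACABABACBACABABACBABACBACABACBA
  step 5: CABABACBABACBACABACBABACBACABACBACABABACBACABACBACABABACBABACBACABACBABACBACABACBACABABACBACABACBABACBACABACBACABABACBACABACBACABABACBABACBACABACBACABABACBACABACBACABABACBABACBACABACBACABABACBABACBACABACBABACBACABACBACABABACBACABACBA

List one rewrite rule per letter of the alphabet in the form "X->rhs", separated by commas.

A->BA, B->BAC, C->CA

  step 4 ⇒ step 5: CABABACBABACBACABACBACABABACBABACBACABACBABACBACABACBACABABACBACABACBACABABACBACABABACBABACBACABACBA ⇒ CA·BA·BAC·BA·BAC·BA·CA·BAC·BA·BAC·BA·CA·BAC·BA·CA·BA·BAC·BA·CA·BAC·BA·CA·BA·BAC·BA·BAC·BA·CA·BAC·BA·BAC·BA·CA·BAC·BA·CA·BA·BAC·BA·CA·BAC·BA·BAC·BA·CA·BAC·BA·CA·BA·BAC·BA·CA·BAC·BA·CA·BA·BAC·BA·BAC·BA·CA·BAC·BA·CA·BA·BAC·BA·CA·BAC·BA·CA·BA·BAC·BA·BAC·BA·CA·BAC·BA·CA·BA·BAC·BA·BAC·BA·CA·BAC·BA·BAC·BA·CA·BAC·BA·CA·BA·BAC·BA·CA·BAC·BA
    A ↦ BA
    B ↦ BAC
    C ↦ CA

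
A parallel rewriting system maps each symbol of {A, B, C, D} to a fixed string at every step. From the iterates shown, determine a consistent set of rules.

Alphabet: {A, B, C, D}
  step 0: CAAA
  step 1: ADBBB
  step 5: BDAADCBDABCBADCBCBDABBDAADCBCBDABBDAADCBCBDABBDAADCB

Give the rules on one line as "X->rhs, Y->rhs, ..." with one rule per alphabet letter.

A->B, B->CB, C->AD, D->DA

  step 0 ⇒ step 1: CAAA ⇒ AD·B·B·B
    A ↦ B
    C ↦ AD
    B ↦ CB  (constrained at step 1)
    D ↦ DA  (constrained at step 1)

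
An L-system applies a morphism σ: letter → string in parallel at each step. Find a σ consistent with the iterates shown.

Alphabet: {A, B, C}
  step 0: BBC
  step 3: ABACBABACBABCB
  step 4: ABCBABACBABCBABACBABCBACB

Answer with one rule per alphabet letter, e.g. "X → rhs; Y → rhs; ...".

A->AB, B->CB, C->A

  step 3 ⇒ step 4: ABACBABACBABCB ⇒ AB·CB·AB·A·CB·AB·CB·AB·A·CB·AB·CB·A·CB
    A ↦ AB
    B ↦ CB
    C ↦ A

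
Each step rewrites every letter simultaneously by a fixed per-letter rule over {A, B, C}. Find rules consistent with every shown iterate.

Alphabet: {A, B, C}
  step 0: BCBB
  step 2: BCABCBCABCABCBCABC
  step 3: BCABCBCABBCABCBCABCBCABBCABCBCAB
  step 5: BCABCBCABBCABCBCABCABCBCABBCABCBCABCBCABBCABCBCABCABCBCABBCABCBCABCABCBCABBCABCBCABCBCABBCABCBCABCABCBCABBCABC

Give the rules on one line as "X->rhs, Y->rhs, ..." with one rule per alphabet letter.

A->C, B->BCA, C->B

  step 2 ⇒ step 3: BCABCBCABCABCBCABC ⇒ BCA·B·C·BCA·B·BCA·B·C·BCA·B·C·BCA·B·BCA·B·C·BCA·B
    A ↦ C
    B ↦ BCA
    C ↦ B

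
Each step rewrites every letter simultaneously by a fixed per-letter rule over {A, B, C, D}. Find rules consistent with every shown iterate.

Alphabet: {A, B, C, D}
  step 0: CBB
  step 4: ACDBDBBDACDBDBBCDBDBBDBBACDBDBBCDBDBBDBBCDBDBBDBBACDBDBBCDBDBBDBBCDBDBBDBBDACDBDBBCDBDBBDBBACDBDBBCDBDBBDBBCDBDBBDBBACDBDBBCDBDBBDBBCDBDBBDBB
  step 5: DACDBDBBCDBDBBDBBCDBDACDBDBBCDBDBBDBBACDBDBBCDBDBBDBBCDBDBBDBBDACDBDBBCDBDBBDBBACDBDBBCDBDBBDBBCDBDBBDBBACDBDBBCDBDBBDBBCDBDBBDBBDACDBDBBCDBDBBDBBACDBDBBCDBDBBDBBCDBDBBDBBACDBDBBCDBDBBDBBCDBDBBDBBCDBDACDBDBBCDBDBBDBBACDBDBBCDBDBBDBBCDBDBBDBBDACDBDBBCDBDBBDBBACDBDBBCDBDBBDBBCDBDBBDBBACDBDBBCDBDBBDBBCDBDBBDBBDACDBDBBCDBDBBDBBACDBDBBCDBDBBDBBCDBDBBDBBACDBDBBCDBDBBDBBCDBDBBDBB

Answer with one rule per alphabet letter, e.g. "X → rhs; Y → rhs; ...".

  step 4 ⇒ step 5: ACDBDBBDACDBDBBCDBDBBDBBACDBDBBCDBDBBDBBCDBDBBDBBACDBDBBCDBDBBDBBCDBDBBDBBDACDBDBBCDBDBBDBBACDBDBBCDBDBBDBBCDBDBBDBBACDBDBBCDBDBBDBBCDBDBBDBB ⇒ D·A·CDB·DBB·CDB·DBB·DBB·CDB·D·A·CDB·DBB·CDB·DBB·DBB·A·CDB·DBB·CDB·DBB·DBB·CDB·DBB·DBB·D·A·CDB·DBB·CDB·DBB·DBB·A·CDB·DBB·CDB·DBB·DBB·CDB·DBB·DBB·A·CDB·DBB·CDB·DBB·DBB·CDB·DBB·DBB·D·A·CDB·DBB·CDB·DBB·DBB·A·CDB·DBB·CDB·DBB·DBB·CDB·DBB·DBB·A·CDB·DBB·CDB·DBB·DBB·CDB·DBB·DBB·CDB·D·A·CDB·DBB·CDB·DBB·DBB·A·CDB·DBB·CDB·DBB·DBB·CDB·DBB·DBB·D·A·CDB·DBB·CDB·DBB·DBB·A·CDB·DBB·CDB·DBB·DBB·CDB·DBB·DBB·A·CDB·DBB·CDB·DBB·DBB·CDB·DBB·DBB·D·A·CDB·DBB·CDB·DBB·DBB·A·CDB·DBB·CDB·DBB·DBB·CDB·DBB·DBB·A·CDB·DBB·CDB·DBB·DBB·CDB·DBB·DBB
    A ↦ D
    B ↦ DBB
    C ↦ A
    D ↦ CDB

A->D, B->DBB, C->A, D->CDB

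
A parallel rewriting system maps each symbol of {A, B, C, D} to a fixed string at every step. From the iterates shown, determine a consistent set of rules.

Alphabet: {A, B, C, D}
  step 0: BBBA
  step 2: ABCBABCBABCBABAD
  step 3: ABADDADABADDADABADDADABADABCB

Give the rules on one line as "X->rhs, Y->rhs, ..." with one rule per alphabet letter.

  step 2 ⇒ step 3: ABCBABCBABCBABAD ⇒ AB·AD·D·AD·AB·AD·D·AD·AB·AD·D·AD·AB·AD·AB·CB
    A ↦ AB
    B ↦ AD
    C ↦ D
    D ↦ CB

A->AB, B->AD, C->D, D->CB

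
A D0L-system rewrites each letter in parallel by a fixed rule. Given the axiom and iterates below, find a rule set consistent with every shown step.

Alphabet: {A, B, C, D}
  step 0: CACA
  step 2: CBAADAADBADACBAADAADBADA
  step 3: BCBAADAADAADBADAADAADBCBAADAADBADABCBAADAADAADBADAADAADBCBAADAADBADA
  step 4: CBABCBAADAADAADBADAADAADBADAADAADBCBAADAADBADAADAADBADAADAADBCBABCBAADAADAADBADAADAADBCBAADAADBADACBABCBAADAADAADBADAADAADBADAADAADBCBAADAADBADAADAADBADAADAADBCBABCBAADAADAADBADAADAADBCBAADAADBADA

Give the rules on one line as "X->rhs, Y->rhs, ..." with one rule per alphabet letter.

A->ADA, B->CBA, C->B, D->ADB

  step 3 ⇒ step 4: BCBAADAADAADBADAADAADBCBAADAADBADABCBAADAADAADBADAADAADBCBAADAADBADA ⇒ CBA·B·CBA·ADA·ADA·ADB·ADA·ADA·ADB·ADA·ADA·ADB·CBA·ADA·ADB·ADA·ADA·ADB·ADA·ADA·ADB·CBA·B·CBA·ADA·ADA·ADB·ADA·ADA·ADB·CBA·ADA·ADB·ADA·CBA·B·CBA·ADA·ADA·ADB·ADA·ADA·ADB·ADA·ADA·ADB·CBA·ADA·ADB·ADA·ADA·ADB·ADA·ADA·ADB·CBA·B·CBA·ADA·ADA·ADB·ADA·ADA·ADB·CBA·ADA·ADB·ADA
    A ↦ ADA
    B ↦ CBA
    C ↦ B
    D ↦ ADB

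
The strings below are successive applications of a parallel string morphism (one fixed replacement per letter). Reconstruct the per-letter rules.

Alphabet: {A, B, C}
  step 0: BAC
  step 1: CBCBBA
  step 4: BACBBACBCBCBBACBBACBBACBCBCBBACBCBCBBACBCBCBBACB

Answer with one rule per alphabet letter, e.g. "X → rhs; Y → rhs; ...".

  step 0 ⇒ step 1: BAC ⇒ CB·CB·BA
    A ↦ CB
    B ↦ CB
    C ↦ BA

A->CB, B->CB, C->BA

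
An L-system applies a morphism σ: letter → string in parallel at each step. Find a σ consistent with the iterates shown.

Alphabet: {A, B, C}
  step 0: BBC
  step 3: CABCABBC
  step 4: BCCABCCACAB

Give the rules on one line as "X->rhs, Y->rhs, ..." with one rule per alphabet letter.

A->C, B->CA, C->B

  step 3 ⇒ step 4: CABCABBC ⇒ B·C·CA·B·C·CA·CA·B
    A ↦ C
    B ↦ CA
    C ↦ B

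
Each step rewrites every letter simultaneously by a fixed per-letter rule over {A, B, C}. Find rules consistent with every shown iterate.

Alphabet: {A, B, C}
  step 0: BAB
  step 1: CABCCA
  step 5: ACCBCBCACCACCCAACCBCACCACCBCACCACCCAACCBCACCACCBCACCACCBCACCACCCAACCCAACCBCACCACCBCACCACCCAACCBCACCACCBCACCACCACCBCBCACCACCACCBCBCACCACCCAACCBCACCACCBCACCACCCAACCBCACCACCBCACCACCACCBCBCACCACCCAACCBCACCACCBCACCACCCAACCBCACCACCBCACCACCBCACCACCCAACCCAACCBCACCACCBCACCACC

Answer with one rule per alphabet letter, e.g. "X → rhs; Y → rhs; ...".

A->BC, B->CA, C->ACC

  step 0 ⇒ step 1: BAB ⇒ CA·BC·CA
    A ↦ BC
    B ↦ CA
    C ↦ ACC  (constrained at step 1)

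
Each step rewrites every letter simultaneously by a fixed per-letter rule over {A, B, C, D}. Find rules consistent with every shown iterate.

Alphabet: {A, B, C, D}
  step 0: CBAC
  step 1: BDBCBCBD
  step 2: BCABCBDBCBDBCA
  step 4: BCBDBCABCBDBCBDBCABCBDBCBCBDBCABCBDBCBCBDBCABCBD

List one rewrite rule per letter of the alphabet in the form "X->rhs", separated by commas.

  step 1 ⇒ step 2: BDBCBCBD ⇒ BC·A·BC·BD·BC·BD·BC·A
    B ↦ BC
    C ↦ BD
    D ↦ A
  step 0 ⇒ step 1: CBAC ⇒ BD·BC·BC·BD
    A ↦ BC

A->BC, B->BC, C->BD, D->A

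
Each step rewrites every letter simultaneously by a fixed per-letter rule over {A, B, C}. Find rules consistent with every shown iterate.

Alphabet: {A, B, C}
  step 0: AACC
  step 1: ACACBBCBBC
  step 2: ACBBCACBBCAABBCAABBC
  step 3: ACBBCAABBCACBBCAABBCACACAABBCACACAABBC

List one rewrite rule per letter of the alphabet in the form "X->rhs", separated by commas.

  step 2 ⇒ step 3: ACBBCACBBCAABBCAABBC ⇒ AC·BBC·A·A·BBC·AC·BBC·A·A·BBC·AC·AC·A·A·BBC·AC·AC·A·A·BBC
    A ↦ AC
    B ↦ A
    C ↦ BBC

A->AC, B->A, C->BBC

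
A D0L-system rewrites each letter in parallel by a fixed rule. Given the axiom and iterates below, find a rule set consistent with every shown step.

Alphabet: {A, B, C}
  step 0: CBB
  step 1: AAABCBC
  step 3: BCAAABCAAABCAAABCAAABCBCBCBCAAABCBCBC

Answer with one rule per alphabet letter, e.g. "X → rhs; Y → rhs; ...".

A->BC, B->BC, C->AAA

  step 0 ⇒ step 1: CBB ⇒ AAA·BC·BC
    B ↦ BC
    C ↦ AAA
    A ↦ BC  (constrained at step 1)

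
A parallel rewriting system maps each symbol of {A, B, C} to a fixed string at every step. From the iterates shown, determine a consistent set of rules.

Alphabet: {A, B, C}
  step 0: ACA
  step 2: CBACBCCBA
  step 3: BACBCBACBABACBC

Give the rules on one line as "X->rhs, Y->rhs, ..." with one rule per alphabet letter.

  step 2 ⇒ step 3: CBACBCCBA ⇒ BA·C·BC·BA·C·BA·BA·C·BC
    A ↦ BC
    B ↦ C
    C ↦ BA

A->BC, B->C, C->BA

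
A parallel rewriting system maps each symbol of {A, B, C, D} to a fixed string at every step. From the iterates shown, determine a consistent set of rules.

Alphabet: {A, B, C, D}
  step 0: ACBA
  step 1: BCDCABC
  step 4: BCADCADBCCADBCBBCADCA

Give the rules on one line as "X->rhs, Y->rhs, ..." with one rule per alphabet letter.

A->BC, B->CA, C->D, D->B

  step 0 ⇒ step 1: ACBA ⇒ BC·D·CA·BC
    A ↦ BC
    B ↦ CA
    C ↦ D
    D ↦ B  (constrained at step 1)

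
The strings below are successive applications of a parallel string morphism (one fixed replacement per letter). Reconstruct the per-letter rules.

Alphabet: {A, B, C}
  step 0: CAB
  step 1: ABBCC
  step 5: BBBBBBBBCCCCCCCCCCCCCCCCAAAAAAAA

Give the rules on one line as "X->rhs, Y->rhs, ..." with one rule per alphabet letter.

A->BB, B->CC, C->A

  step 0 ⇒ step 1: CAB ⇒ A·BB·CC
    A ↦ BB
    B ↦ CC
    C ↦ A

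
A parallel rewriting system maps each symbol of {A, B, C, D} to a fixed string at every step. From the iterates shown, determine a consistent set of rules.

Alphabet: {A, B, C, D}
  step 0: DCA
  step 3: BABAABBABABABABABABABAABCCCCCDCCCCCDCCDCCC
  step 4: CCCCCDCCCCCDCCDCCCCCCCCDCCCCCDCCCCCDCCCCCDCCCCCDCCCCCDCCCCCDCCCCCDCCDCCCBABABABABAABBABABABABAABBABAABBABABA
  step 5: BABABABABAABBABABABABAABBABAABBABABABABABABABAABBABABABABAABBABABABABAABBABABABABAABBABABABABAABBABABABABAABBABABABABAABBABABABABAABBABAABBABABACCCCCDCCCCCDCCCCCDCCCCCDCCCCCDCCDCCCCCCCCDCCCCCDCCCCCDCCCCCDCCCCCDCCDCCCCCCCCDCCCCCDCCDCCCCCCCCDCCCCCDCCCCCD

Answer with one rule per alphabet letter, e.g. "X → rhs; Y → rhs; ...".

A->CCD, B->CCC, C->BA, D->AB

  step 4 ⇒ step 5: CCCCCDCCCCCDCCDCCCCCCCCDCCCCCDCCCCCDCCCCCDCCCCCDCCCCCDCCCCCDCCCCCDCCDCCCBABABABABAABBABABABABAABBABAABBABABA ⇒ BA·BA·BA·BA·BA·AB·BA·BA·BA·BA·BA·AB·BA·BA·AB·BA·BA·BA·BA·BA·BA·BA·BA·AB·BA·BA·BA·BA·BA·AB·BA·BA·BA·BA·BA·AB·BA·BA·BA·BA·BA·AB·BA·BA·BA·BA·BA·AB·BA·BA·BA·BA·BA·AB·BA·BA·BA·BA·BA·AB·BA·BA·BA·BA·BA·AB·BA·BA·AB·BA·BA·BA·CCC·CCD·CCC·CCD·CCC·CCD·CCC·CCD·CCC·CCD·CCD·CCC·CCC·CCD·CCC·CCD·CCC·CCD·CCC·CCD·CCC·CCD·CCD·CCC·CCC·CCD·CCC·CCD·CCD·CCC·CCC·CCD·CCC·CCD·CCC·CCD
    A ↦ CCD
    B ↦ CCC
    C ↦ BA
    D ↦ AB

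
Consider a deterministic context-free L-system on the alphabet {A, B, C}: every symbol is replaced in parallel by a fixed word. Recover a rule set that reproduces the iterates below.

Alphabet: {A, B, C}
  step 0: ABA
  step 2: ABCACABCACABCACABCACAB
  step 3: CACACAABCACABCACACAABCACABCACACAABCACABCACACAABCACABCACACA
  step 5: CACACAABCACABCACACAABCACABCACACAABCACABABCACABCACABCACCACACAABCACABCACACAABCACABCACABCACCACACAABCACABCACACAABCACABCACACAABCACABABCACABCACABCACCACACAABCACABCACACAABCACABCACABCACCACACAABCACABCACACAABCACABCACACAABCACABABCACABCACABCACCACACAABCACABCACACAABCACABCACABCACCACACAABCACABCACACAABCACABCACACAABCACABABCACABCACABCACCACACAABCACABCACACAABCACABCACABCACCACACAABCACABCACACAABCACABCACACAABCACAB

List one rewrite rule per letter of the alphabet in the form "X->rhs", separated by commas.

A->CAC, B->ACA, C->AB

  step 2 ⇒ step 3: ABCACABCACABCACABCACAB ⇒ CAC·ACA·AB·CAC·AB·CAC·ACA·AB·CAC·AB·CAC·ACA·AB·CAC·AB·CAC·ACA·AB·CAC·AB·CAC·ACA
    A ↦ CAC
    B ↦ ACA
    C ↦ AB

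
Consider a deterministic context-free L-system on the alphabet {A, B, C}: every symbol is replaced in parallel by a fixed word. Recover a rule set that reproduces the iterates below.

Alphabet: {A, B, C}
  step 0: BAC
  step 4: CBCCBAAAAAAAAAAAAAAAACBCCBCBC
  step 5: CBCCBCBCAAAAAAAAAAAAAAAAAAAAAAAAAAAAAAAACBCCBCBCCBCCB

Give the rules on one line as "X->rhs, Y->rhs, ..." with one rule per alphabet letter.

A->AA, B->C, C->CB

  step 4 ⇒ step 5: CBCCBAAAAAAAAAAAAAAAACBCCBCBC ⇒ CB·C·CB·CB·C·AA·AA·AA·AA·AA·AA·AA·AA·AA·AA·AA·AA·AA·AA·AA·AA·CB·C·CB·CB·C·CB·C·CB
    A ↦ AA
    B ↦ C
    C ↦ CB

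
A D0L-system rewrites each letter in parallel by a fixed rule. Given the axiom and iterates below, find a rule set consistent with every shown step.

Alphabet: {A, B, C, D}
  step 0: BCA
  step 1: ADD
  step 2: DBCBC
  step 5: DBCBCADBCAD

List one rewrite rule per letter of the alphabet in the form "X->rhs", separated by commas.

  step 1 ⇒ step 2: ADD ⇒ D·BC·BC
    A ↦ D
    D ↦ BC
  step 0 ⇒ step 1: BCA ⇒ A·D·D
    B ↦ A
  step 0 ⇒ step 1: BCA ⇒ A·D·D
    C ↦ D

A->D, B->A, C->D, D->BC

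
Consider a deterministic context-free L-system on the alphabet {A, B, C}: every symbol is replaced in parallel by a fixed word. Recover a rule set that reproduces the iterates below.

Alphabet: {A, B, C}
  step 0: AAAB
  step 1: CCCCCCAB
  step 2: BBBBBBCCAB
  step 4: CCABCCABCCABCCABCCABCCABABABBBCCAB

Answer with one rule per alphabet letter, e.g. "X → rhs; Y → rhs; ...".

A->CC, B->AB, C->B

  step 1 ⇒ step 2: CCCCCCAB ⇒ B·B·B·B·B·B·CC·AB
    A ↦ CC
    B ↦ AB
    C ↦ B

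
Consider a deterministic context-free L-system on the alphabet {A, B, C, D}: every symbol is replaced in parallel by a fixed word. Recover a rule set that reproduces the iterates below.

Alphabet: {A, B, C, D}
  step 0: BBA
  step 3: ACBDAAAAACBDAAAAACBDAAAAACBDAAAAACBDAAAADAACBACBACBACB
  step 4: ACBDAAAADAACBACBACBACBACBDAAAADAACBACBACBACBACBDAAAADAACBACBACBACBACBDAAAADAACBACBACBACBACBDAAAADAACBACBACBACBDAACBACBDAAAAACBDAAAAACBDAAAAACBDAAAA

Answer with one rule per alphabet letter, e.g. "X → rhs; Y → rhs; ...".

  step 3 ⇒ step 4: ACBDAAAAACBDAAAAACBDAAAAACBDAAAAACBDAAAADAACBACBACBACB ⇒ ACB·DAA·AA·DA·ACB·ACB·ACB·ACB·ACB·DAA·AA·DA·ACB·ACB·ACB·ACB·ACB·DAA·AA·DA·ACB·ACB·ACB·ACB·ACB·DAA·AA·DA·ACB·ACB·ACB·ACB·ACB·DAA·AA·DA·ACB·ACB·ACB·ACB·DA·ACB·ACB·DAA·AA·ACB·DAA·AA·ACB·DAA·AA·ACB·DAA·AA
    A ↦ ACB
    B ↦ AA
    C ↦ DAA
    D ↦ DA

A->ACB, B->AA, C->DAA, D->DA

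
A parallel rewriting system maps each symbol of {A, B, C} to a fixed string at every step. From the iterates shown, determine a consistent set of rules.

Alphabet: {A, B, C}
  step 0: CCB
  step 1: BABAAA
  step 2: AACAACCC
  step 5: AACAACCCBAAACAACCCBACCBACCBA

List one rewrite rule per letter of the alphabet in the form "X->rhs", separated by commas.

  step 1 ⇒ step 2: BABAAA ⇒ AA·C·AA·C·C·C
    A ↦ C
    B ↦ AA
  step 0 ⇒ step 1: CCB ⇒ BA·BA·AA
    C ↦ BA

A->C, B->AA, C->BA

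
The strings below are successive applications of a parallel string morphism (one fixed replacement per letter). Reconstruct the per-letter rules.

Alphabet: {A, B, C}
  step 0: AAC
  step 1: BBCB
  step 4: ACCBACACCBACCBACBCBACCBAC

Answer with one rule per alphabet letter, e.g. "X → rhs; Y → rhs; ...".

A->B, B->AC, C->CB

  step 0 ⇒ step 1: AAC ⇒ B·B·CB
    A ↦ B
    C ↦ CB
    B ↦ AC  (constrained at step 1)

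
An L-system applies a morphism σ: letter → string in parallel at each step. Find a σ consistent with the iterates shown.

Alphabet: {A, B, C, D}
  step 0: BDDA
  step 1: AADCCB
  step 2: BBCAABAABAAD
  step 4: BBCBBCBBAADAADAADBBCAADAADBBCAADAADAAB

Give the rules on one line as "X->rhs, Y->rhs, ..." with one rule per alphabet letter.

A->B, B->AAD, C->AAB, D->C

  step 1 ⇒ step 2: AADCCB ⇒ B·B·C·AAB·AAB·AAD
    A ↦ B
    B ↦ AAD
    C ↦ AAB
    D ↦ C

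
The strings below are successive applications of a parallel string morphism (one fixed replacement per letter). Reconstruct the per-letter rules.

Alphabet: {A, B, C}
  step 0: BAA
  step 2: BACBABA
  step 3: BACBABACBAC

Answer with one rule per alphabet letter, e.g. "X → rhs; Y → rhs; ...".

A->C, B->BA, C->BA

  step 2 ⇒ step 3: BACBABA ⇒ BA·C·BA·BA·C·BA·C
    A ↦ C
    B ↦ BA
    C ↦ BA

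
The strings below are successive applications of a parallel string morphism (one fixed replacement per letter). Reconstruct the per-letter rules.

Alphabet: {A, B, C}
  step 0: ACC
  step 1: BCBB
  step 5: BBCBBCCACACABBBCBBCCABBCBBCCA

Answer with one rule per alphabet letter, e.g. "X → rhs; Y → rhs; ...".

  step 0 ⇒ step 1: ACC ⇒ BC·B·B
    A ↦ BC
    C ↦ B
    B ↦ CA  (constrained at step 1)

A->BC, B->CA, C->B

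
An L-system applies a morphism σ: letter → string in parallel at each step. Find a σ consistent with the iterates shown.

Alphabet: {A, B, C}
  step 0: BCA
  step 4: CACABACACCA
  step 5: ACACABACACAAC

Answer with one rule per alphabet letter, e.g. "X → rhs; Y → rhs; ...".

  step 4 ⇒ step 5: CACABACACCA ⇒ A·C·A·C·ABA·C·A·C·A·A·C
    A ↦ C
    B ↦ ABA
    C ↦ A

A->C, B->ABA, C->A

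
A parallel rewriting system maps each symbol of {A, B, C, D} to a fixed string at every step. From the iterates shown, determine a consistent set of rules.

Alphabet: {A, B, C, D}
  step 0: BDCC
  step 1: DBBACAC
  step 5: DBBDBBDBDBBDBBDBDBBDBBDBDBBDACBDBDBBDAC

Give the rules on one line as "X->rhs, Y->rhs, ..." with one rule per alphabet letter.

A->D, B->DB, C->AC, D->B

  step 0 ⇒ step 1: BDCC ⇒ DB·B·AC·AC
    B ↦ DB
    C ↦ AC
    D ↦ B
    A ↦ D  (constrained at step 1)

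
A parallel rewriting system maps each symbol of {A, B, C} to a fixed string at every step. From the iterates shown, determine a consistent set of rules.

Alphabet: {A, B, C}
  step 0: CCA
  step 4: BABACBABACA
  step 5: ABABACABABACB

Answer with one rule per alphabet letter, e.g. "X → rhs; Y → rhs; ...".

  step 4 ⇒ step 5: BABACBABACA ⇒ A·B·A·B·AC·A·B·A·B·AC·B
    A ↦ B
    B ↦ A
    C ↦ AC

A->B, B->A, C->AC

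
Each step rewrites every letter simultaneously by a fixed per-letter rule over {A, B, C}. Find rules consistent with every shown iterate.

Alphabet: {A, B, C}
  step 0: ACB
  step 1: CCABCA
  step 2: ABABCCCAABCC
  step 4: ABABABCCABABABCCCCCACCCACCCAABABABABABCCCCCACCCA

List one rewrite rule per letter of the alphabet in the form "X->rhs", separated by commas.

A->CC, B->CA, C->AB

  step 1 ⇒ step 2: CCABCA ⇒ AB·AB·CC·CA·AB·CC
    A ↦ CC
    B ↦ CA
    C ↦ AB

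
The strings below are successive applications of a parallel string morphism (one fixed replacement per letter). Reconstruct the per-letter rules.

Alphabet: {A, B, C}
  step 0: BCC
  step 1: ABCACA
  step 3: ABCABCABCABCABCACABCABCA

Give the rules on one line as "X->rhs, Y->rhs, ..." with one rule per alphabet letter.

A->BC, B->AB, C->CA

  step 0 ⇒ step 1: BCC ⇒ AB·CA·CA
    B ↦ AB
    C ↦ CA
    A ↦ BC  (constrained at step 1)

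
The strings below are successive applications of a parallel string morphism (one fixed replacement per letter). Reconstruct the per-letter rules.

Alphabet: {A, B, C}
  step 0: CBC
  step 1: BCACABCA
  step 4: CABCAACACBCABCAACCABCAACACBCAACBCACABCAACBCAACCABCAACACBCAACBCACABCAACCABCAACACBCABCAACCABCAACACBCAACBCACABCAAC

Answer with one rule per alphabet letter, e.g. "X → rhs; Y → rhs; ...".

A->AC, B->CA, C->BCA

  step 0 ⇒ step 1: CBC ⇒ BCA·CA·BCA
    B ↦ CA
    C ↦ BCA
    A ↦ AC  (constrained at step 1)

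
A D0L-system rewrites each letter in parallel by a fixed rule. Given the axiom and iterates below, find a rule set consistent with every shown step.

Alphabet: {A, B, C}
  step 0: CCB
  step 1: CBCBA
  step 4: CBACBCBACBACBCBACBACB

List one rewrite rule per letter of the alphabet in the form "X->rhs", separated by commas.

A->CB, B->A, C->CB

  step 0 ⇒ step 1: CCB ⇒ CB·CB·A
    B ↦ A
    C ↦ CB
    A ↦ CB  (constrained at step 1)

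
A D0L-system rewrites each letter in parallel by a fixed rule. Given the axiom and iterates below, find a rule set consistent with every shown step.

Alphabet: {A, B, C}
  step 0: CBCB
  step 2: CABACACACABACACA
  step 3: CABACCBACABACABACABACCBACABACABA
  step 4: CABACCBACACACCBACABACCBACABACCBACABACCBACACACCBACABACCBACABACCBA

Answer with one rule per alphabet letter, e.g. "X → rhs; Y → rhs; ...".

A->BA, B->CC, C->CA

  step 3 ⇒ step 4: CABACCBACABACABACABACCBACABACABA ⇒ CA·BA·CC·BA·CA·CA·CC·BA·CA·BA·CC·BA·CA·BA·CC·BA·CA·BA·CC·BA·CA·CA·CC·BA·CA·BA·CC·BA·CA·BA·CC·BA
    A ↦ BA
    B ↦ CC
    C ↦ CA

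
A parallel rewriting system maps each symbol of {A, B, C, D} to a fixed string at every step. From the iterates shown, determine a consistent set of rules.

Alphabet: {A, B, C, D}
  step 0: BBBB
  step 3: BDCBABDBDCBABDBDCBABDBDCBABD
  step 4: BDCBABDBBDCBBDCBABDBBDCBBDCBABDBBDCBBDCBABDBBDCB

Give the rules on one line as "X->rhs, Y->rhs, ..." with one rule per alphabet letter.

A->B, B->BD, C->A, D->CB

  step 3 ⇒ step 4: BDCBABDBDCBABDBDCBABDBDCBABD ⇒ BD·CB·A·BD·B·BD·CB·BD·CB·A·BD·B·BD·CB·BD·CB·A·BD·B·BD·CB·BD·CB·A·BD·B·BD·CB
    A ↦ B
    B ↦ BD
    C ↦ A
    D ↦ CB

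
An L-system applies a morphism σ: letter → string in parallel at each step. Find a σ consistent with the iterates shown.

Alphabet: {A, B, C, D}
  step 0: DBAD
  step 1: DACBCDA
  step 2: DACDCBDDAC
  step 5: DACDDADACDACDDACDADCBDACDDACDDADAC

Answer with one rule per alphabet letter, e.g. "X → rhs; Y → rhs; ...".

  step 1 ⇒ step 2: DACBCDA ⇒ DA·C·D·CB·D·DA·C
    A ↦ C
    B ↦ CB
    C ↦ D
    D ↦ DA

A->C, B->CB, C->D, D->DA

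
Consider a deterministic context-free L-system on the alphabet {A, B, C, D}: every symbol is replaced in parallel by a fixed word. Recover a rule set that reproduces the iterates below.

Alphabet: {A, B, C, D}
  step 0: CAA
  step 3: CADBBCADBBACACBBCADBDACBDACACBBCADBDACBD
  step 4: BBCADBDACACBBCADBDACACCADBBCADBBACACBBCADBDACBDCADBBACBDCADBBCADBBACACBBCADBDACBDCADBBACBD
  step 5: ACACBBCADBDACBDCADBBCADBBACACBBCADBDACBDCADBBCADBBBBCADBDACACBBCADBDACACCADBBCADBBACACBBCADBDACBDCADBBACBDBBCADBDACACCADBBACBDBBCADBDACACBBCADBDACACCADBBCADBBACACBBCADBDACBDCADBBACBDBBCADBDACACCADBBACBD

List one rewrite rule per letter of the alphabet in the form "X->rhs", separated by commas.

A->CAD, B->AC, C->BB, D->BD

  step 4 ⇒ step 5: BBCADBDACACBBCADBDACACCADBBCADBBACACBBCADBDACBDCADBBACBDCADBBCADBBACACBBCADBDACBDCADBBACBD ⇒ AC·AC·BB·CAD·BD·AC·BD·CAD·BB·CAD·BB·AC·AC·BB·CAD·BD·AC·BD·CAD·BB·CAD·BB·BB·CAD·BD·AC·AC·BB·CAD·BD·AC·AC·CAD·BB·CAD·BB·AC·AC·BB·CAD·BD·AC·BD·CAD·BB·AC·BD·BB·CAD·BD·AC·AC·CAD·BB·AC·BD·BB·CAD·BD·AC·AC·BB·CAD·BD·AC·AC·CAD·BB·CAD·BB·AC·AC·BB·CAD·BD·AC·BD·CAD·BB·AC·BD·BB·CAD·BD·AC·AC·CAD·BB·AC·BD
    A ↦ CAD
    B ↦ AC
    C ↦ BB
    D ↦ BD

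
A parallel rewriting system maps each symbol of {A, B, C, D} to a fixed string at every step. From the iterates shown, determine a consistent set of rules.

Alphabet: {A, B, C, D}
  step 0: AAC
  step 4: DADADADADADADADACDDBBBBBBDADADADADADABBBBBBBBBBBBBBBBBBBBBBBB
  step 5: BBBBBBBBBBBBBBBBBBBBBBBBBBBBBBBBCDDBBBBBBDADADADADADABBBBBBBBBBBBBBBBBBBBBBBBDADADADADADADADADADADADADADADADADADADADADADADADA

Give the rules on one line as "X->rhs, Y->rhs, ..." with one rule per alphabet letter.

A->B, B->DA, C->CDD, D->BBB

  step 4 ⇒ step 5: DADADADADADADADACDDBBBBBBDADADADADADABBBBBBBBBBBBBBBBBBBBBBBB ⇒ BBB·B·BBB·B·BBB·B·BBB·B·BBB·B·BBB·B·BBB·B·BBB·B·CDD·BBB·BBB·DA·DA·DA·DA·DA·DA·BBB·B·BBB·B·BBB·B·BBB·B·BBB·B·BBB·B·DA·DA·DA·DA·DA·DA·DA·DA·DA·DA·DA·DA·DA·DA·DA·DA·DA·DA·DA·DA·DA·DA·DA·DA
    A ↦ B
    B ↦ DA
    C ↦ CDD
    D ↦ BBB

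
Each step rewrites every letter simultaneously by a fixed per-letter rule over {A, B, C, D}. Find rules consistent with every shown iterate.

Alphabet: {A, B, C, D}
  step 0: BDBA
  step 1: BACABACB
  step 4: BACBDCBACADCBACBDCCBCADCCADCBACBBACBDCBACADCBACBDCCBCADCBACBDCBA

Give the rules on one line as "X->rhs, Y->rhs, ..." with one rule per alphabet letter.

A->CB, B->BA, C->DC, D->CA

  step 0 ⇒ step 1: BDBA ⇒ BA·CA·BA·CB
    A ↦ CB
    B ↦ BA
    D ↦ CA
    C ↦ DC  (constrained at step 1)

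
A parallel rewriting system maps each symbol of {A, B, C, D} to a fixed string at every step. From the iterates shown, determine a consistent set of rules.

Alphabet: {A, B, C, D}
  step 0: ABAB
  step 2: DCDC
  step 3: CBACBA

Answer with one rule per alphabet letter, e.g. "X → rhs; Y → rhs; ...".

A->B, B->D, C->BA, D->C

  step 2 ⇒ step 3: DCDC ⇒ C·BA·C·BA
    C ↦ BA
    D ↦ C
    A ↦ B  (constrained at step 0)
    B ↦ D  (constrained at step 0)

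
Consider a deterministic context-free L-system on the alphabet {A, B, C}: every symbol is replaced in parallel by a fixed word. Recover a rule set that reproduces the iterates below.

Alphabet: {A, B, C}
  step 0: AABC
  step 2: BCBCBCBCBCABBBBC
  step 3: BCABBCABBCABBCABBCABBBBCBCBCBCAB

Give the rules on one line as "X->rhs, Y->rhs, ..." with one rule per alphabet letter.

A->BB, B->BC, C->AB

  step 2 ⇒ step 3: BCBCBCBCBCABBBBC ⇒ BC·AB·BC·AB·BC·AB·BC·AB·BC·AB·BB·BC·BC·BC·BC·AB
    A ↦ BB
    B ↦ BC
    C ↦ AB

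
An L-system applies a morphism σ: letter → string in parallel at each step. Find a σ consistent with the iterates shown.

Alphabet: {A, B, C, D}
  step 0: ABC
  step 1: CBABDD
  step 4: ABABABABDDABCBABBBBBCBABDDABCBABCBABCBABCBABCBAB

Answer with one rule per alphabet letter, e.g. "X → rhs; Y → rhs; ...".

  step 0 ⇒ step 1: ABC ⇒ CB·AB·DD
    A ↦ CB
    B ↦ AB
    C ↦ DD
    D ↦ BB  (constrained at step 1)

A->CB, B->AB, C->DD, D->BB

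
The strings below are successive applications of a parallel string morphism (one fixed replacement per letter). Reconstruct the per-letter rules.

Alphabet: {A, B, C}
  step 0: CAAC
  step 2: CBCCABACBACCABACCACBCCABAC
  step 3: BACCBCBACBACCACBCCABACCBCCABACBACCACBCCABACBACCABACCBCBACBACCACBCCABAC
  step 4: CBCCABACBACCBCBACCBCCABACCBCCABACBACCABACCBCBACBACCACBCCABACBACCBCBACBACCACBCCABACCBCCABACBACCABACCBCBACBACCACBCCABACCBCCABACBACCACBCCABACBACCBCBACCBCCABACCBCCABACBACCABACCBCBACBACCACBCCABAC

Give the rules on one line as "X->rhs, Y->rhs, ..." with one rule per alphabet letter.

  step 3 ⇒ step 4: BACCBCBACBACCACBCCABACCBCCABACBACCACBCCABACBACCABACCBCBACBACCACBCCABAC ⇒ CBC·CA·BAC·BAC·CBC·BAC·CBC·CA·BAC·CBC·CA·BAC·BAC·CA·BAC·CBC·BAC·BAC·CA·CBC·CA·BAC·BAC·CBC·BAC·BAC·CA·CBC·CA·BAC·CBC·CA·BAC·BAC·CA·BAC·CBC·BAC·BAC·CA·CBC·CA·BAC·CBC·CA·BAC·BAC·CA·CBC·CA·BAC·BAC·CBC·BAC·CBC·CA·BAC·CBC·CA·BAC·BAC·CA·BAC·CBC·BAC·BAC·CA·CBC·CA·BAC
    A ↦ CA
    B ↦ CBC
    C ↦ BAC

A->CA, B->CBC, C->BAC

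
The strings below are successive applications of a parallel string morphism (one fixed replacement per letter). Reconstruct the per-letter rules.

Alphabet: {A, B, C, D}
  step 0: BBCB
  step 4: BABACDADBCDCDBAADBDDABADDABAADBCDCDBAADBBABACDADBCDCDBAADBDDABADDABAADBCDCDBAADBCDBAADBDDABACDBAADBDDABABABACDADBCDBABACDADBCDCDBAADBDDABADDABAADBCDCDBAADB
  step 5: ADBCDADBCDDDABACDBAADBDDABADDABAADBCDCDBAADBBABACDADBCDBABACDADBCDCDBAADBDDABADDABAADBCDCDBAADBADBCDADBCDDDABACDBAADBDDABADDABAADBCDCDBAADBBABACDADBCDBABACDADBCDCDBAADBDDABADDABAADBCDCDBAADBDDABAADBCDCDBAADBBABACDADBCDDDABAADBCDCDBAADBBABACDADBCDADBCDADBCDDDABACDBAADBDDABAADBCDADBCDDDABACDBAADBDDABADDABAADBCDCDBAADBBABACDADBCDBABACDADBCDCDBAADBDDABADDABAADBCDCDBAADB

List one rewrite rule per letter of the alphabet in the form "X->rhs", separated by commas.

A->CD, B->ADB, C->DDA, D->BA

  step 4 ⇒ step 5: BABACDADBCDCDBAADBDDABADDABAADBCDCDBAADBBABACDADBCDCDBAADBDDABADDABAADBCDCDBAADBCDBAADBDDABACDBAADBDDABABABACDADBCDBABACDADBCDCDBAADBDDABADDABAADBCDCDBAADB ⇒ ADB·CD·ADB·CD·DDA·BA·CD·BA·ADB·DDA·BA·DDA·BA·ADB·CD·CD·BA·ADB·BA·BA·CD·ADB·CD·BA·BA·CD·ADB·CD·CD·BA·ADB·DDA·BA·DDA·BA·ADB·CD·CD·BA·ADB·ADB·CD·ADB·CD·DDA·BA·CD·BA·ADB·DDA·BA·DDA·BA·ADB·CD·CD·BA·ADB·BA·BA·CD·ADB·CD·BA·BA·CD·ADB·CD·CD·BA·ADB·DDA·BA·DDA·BA·ADB·CD·CD·BA·ADB·DDA·BA·ADB·CD·CD·BA·ADB·BA·BA·CD·ADB·CD·DDA·BA·ADB·CD·CD·BA·ADB·BA·BA·CD·ADB·CD·ADB·CD·ADB·CD·DDA·BA·CD·BA·ADB·DDA·BA·ADB·CD·ADB·CD·DDA·BA·CD·BA·ADB·DDA·BA·DDA·BA·ADB·CD·CD·BA·ADB·BA·BA·CD·ADB·CD·BA·BA·CD·ADB·CD·CD·BA·ADB·DDA·BA·DDA·BA·ADB·CD·CD·BA·ADB
    A ↦ CD
    B ↦ ADB
    C ↦ DDA
    D ↦ BA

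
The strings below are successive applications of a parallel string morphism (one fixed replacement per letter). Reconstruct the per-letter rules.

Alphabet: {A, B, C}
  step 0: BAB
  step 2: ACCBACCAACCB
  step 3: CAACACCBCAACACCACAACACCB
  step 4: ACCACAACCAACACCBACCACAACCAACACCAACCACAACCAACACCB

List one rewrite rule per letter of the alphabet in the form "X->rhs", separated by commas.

A->CA, B->CB, C->AC

  step 3 ⇒ step 4: CAACACCBCAACACCACAACACCB ⇒ AC·CA·CA·AC·CA·AC·AC·CB·AC·CA·CA·AC·CA·AC·AC·CA·AC·CA·CA·AC·CA·AC·AC·CB
    A ↦ CA
    B ↦ CB
    C ↦ AC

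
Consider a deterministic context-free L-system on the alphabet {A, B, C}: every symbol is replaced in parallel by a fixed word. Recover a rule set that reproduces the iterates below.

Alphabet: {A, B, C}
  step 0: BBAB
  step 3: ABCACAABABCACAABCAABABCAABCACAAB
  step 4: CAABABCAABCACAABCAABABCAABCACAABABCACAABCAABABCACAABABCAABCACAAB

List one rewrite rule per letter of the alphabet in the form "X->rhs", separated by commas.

  step 3 ⇒ step 4: ABCACAABABCACAABCAABABCAABCACAAB ⇒ CA·AB·AB·CA·AB·CA·CA·AB·CA·AB·AB·CA·AB·CA·CA·AB·AB·CA·CA·AB·CA·AB·AB·CA·CA·AB·AB·CA·AB·CA·CA·AB
    A ↦ CA
    B ↦ AB
    C ↦ AB

A->CA, B->AB, C->AB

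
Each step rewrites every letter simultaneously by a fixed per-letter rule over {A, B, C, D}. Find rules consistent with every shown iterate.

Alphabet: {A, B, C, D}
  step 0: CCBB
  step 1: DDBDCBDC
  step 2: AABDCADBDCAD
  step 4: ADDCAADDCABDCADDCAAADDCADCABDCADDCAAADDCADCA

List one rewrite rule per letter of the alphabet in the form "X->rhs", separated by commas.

A->DCA, B->BDC, C->D, D->A

  step 1 ⇒ step 2: DDBDCBDC ⇒ A·A·BDC·A·D·BDC·A·D
    B ↦ BDC
    C ↦ D
    D ↦ A
    A ↦ DCA  (constrained at step 2)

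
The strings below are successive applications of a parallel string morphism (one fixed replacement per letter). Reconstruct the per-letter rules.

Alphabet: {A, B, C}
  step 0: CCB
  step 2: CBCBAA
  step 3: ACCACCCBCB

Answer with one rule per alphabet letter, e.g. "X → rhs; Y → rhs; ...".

A->CB, B->CC, C->A

  step 2 ⇒ step 3: CBCBAA ⇒ A·CC·A·CC·CB·CB
    A ↦ CB
    B ↦ CC
    C ↦ A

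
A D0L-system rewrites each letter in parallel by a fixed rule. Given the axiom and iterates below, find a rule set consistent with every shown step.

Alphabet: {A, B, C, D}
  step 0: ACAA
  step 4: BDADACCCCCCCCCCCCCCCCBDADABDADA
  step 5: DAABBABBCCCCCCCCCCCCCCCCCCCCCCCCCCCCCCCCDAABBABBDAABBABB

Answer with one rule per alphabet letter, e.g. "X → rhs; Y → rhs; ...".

A->B, B->DA, C->CC, D->AB

  step 4 ⇒ step 5: BDADACCCCCCCCCCCCCCCCBDADABDADA ⇒ DA·AB·B·AB·B·CC·CC·CC·CC·CC·CC·CC·CC·CC·CC·CC·CC·CC·CC·CC·CC·DA·AB·B·AB·B·DA·AB·B·AB·B
    A ↦ B
    B ↦ DA
    C ↦ CC
    D ↦ AB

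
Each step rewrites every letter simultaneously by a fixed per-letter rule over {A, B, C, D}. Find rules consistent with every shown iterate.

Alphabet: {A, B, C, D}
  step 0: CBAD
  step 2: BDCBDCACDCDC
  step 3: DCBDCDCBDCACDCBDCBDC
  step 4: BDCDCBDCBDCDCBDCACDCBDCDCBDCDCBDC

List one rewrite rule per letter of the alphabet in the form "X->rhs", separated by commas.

  step 3 ⇒ step 4: DCBDCDCBDCACDCBDCBDC ⇒ B·DC·DC·B·DC·B·DC·DC·B·DC·AC·DC·B·DC·DC·B·DC·DC·B·DC
    A ↦ AC
    B ↦ DC
    C ↦ DC
    D ↦ B

A->AC, B->DC, C->DC, D->B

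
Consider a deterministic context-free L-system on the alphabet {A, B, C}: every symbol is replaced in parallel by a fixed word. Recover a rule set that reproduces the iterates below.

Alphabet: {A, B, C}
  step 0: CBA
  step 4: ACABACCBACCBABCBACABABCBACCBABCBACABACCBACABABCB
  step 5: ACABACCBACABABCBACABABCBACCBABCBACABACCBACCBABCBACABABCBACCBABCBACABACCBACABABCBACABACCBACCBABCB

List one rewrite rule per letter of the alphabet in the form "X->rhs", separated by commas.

A->AC, B->CB, C->AB

  step 4 ⇒ step 5: ACABACCBACCBABCBACABABCBACCBABCBACABACCBACABABCB ⇒ AC·AB·AC·CB·AC·AB·AB·CB·AC·AB·AB·CB·AC·CB·AB·CB·AC·AB·AC·CB·AC·CB·AB·CB·AC·AB·AB·CB·AC·CB·AB·CB·AC·AB·AC·CB·AC·AB·AB·CB·AC·AB·AC·CB·AC·CB·AB·CB
    A ↦ AC
    B ↦ CB
    C ↦ AB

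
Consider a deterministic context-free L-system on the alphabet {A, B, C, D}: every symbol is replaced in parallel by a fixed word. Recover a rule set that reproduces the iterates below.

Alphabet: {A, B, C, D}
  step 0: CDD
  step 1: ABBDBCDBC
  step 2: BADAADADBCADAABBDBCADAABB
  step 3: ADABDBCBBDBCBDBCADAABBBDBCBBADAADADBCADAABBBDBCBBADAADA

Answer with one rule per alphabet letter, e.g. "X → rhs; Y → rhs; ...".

A->B, B->ADA, C->ABB, D->DBC

  step 2 ⇒ step 3: BADAADADBCADAABBDBCADAABB ⇒ ADA·B·DBC·B·B·DBC·B·DBC·ADA·ABB·B·DBC·B·B·ADA·ADA·DBC·ADA·ABB·B·DBC·B·B·ADA·ADA
    A ↦ B
    B ↦ ADA
    C ↦ ABB
    D ↦ DBC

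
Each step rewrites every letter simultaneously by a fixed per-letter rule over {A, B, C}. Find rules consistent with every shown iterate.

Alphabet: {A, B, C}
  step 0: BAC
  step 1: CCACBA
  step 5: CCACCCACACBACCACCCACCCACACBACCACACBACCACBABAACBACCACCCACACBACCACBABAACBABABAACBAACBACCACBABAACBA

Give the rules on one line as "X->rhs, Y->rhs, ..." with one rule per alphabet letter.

A->AC, B->CC, C->BA

  step 0 ⇒ step 1: BAC ⇒ CC·AC·BA
    A ↦ AC
    B ↦ CC
    C ↦ BA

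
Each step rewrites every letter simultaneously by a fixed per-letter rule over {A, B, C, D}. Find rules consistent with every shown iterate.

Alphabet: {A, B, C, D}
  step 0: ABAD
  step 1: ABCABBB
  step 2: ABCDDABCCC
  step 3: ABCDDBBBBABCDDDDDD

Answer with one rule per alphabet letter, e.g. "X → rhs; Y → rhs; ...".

  step 2 ⇒ step 3: ABCDDABCCC ⇒ AB·C·DD·BB·BB·AB·C·DD·DD·DD
    A ↦ AB
    B ↦ C
    C ↦ DD
    D ↦ BB

A->AB, B->C, C->DD, D->BB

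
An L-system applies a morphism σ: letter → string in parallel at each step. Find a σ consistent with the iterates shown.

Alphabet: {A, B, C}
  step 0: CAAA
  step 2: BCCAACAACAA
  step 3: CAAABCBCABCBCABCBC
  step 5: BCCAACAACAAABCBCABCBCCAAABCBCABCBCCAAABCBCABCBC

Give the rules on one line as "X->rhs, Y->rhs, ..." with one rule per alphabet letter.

  step 2 ⇒ step 3: BCCAACAACAA ⇒ CA·A·A·BC·BC·A·BC·BC·A·BC·BC
    A ↦ BC
    B ↦ CA
    C ↦ A

A->BC, B->CA, C->A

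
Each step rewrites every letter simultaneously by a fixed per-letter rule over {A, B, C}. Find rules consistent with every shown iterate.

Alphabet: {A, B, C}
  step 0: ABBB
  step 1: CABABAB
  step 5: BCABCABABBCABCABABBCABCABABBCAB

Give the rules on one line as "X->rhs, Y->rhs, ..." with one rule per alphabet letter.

A->C, B->AB, C->B

  step 0 ⇒ step 1: ABBB ⇒ C·AB·AB·AB
    A ↦ C
    B ↦ AB
    C ↦ B  (constrained at step 1)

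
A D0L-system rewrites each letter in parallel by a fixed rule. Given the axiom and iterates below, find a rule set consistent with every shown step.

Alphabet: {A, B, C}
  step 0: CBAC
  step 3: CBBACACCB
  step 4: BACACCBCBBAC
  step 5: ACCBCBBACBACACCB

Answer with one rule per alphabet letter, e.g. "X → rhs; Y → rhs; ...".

  step 4 ⇒ step 5: BACACCBCBBAC ⇒ AC·C·B·C·B·B·AC·B·AC·AC·C·B
    A ↦ C
    B ↦ AC
    C ↦ B

A->C, B->AC, C->B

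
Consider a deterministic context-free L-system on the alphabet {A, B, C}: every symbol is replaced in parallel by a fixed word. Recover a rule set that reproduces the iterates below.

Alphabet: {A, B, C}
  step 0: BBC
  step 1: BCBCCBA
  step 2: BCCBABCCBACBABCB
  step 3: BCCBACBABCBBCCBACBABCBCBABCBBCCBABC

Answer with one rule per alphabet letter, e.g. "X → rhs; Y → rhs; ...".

A->B, B->BC, C->CBA

  step 2 ⇒ step 3: BCCBABCCBACBABCB ⇒ BC·CBA·CBA·BC·B·BC·CBA·CBA·BC·B·CBA·BC·B·BC·CBA·BC
    A ↦ B
    B ↦ BC
    C ↦ CBA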